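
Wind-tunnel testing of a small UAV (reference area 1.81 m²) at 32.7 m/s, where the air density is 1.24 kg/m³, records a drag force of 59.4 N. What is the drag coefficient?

From D = ½ρv²S·CD, rearranging gives CD = 2D/(ρv²S).
CD = 2 × 59.4 / (1.24 × 32.7² × 1.81) = 0.0495

CD = 0.0495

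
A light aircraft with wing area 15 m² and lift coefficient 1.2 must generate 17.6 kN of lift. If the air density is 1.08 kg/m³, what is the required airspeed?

v = 42.6 m/s

L = ½ρv²S·CL ⇒ v = √(2L/(ρ·S·CL))
v = √(2 × 17600 / (1.08 × 15 × 1.2)) = √1811 = 42.6 m/s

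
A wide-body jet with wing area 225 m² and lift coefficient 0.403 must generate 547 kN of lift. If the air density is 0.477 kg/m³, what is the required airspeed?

v = 159 m/s

L = ½ρv²S·CL ⇒ v = √(2L/(ρ·S·CL))
v = √(2 × 5.47×10^5 / (0.477 × 225 × 0.403)) = √25290 = 159 m/s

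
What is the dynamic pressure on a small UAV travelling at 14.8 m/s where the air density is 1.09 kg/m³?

q = 119 Pa

q = ½ρv² = ½ × 1.09 × 14.8² = 119 Pa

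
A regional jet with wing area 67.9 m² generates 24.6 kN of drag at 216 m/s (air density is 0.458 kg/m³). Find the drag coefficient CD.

CD = 0.0339

From D = ½ρv²S·CD, rearranging gives CD = 2D/(ρv²S).
CD = 2 × 24600 / (0.458 × 216² × 67.9) = 0.0339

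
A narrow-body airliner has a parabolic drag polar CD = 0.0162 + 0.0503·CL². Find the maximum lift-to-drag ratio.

For CD = CD0 + K·CL², (L/D)max occurs at CL* = √(CD0/K) and equals 1/(2√(K·CD0)).
(L/D)max = 1/(2√(0.0503 × 0.0162)) = 1/(2 × 0.02855) = 17.5

(L/D)max = 17.5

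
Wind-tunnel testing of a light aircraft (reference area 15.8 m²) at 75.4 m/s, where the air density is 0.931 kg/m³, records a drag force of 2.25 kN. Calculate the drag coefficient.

CD = 0.0538

From D = ½ρv²S·CD, rearranging gives CD = 2D/(ρv²S).
CD = 2 × 2250 / (0.931 × 75.4² × 15.8) = 0.0538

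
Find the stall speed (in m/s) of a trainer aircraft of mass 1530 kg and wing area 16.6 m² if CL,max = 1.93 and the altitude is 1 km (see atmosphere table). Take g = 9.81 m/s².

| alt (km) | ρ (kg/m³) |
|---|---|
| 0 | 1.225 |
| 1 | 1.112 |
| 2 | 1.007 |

At 1 km, from the table: ρ = 1.112 kg/m³.
Weight W = mg = 1530 × 9.81 = 15010 N.
V_stall = √(2W/(ρ·S·CL,max)) = √(2 × 15010 / (1.112 × 16.6 × 1.93))
V_stall = √842.6 = 29 m/s

V_stall = 29 m/s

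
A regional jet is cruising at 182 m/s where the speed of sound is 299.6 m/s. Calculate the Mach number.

M = v/a = 182 / 299.6 = 0.607

M = 0.607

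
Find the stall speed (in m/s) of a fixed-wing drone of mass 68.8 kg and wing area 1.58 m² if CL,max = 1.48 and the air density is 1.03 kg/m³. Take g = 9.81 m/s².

V_stall = 23.7 m/s

Stall occurs when L = W at CL,max. W = mg = 68.8 × 9.81 = 674.9 N.
From L = ½ρV²S·CL,max = W: V_stall = √(2W/(ρSCL,max)) = √(2·674.9/(1.03·1.58·1.48))
V_stall = √560.4 = 23.7 m/s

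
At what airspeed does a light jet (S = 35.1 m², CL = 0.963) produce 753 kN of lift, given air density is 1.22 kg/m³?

L = ½ρv²S·CL ⇒ v = √(2L/(ρ·S·CL))
v = √(2 × 7.53×10^5 / (1.22 × 35.1 × 0.963)) = √36520 = 191 m/s

v = 191 m/s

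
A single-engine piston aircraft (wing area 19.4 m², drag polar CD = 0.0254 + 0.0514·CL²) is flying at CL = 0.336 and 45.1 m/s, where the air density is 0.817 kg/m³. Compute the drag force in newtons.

D = 503 N

CD = 0.0254 + 0.0514 × 0.336² = 0.0312
D = ½ρv²S·CD = ½ × 0.817 × 45.1² × 19.4 × 0.0312 = 503 N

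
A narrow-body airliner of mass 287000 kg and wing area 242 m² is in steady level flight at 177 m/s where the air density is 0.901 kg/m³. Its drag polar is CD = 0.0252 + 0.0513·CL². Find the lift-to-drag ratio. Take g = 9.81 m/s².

Weight W = mg = 287000 × 9.81 = 2.8155×10^6 N; in level flight L = W.
q = ½ρv² = ½ × 0.901 × 177² = 14110 Pa.
CL = W/(q·S) = 2.8155×10^6 / (14110 × 242) = 0.8243.
CD = 0.0252 + 0.0513 × 0.8243² = 0.06006.
L/D = CL/CD = 0.8243 / 0.06006 = 13.7

L/D = 13.7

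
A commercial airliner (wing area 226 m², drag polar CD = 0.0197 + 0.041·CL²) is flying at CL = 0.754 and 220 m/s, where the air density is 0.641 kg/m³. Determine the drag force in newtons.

D = 1.51×10^5 N

CD = 0.0197 + 0.041 × 0.754² = 0.04301
D = ½ρv²S·CD = ½ × 0.641 × 220² × 226 × 0.04301 = 1.51×10^5 N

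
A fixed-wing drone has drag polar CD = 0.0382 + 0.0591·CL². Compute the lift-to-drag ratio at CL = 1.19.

L/D = 9.76

CD = 0.0382 + 0.0591 × 1.19² = 0.1219
L/D = CL/CD = 1.19 / 0.1219 = 9.76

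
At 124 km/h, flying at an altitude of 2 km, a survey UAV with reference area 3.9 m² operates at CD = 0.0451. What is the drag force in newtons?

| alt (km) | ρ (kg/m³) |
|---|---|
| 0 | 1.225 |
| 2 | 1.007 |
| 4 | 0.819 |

D = 105 N

At 2 km, from the table: ρ = 1.007 kg/m³.
Convert speed: v = 124 km/h ÷ 3.6 = 34.44 m/s.
D = ½ρv²S·CD = ½ × 1.007 × 34.44² × 3.9 × 0.0451 = 105 N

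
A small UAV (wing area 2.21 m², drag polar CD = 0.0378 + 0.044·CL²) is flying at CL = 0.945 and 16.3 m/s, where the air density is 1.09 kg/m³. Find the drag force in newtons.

D = 24.7 N

CD = 0.0378 + 0.044 × 0.945² = 0.07709
D = ½ρv²S·CD = ½ × 1.09 × 16.3² × 2.21 × 0.07709 = 24.7 N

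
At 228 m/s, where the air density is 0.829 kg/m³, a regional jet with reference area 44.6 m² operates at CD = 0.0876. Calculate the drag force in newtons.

D = 84200 N

D = ½ρv²S·CD = ½ × 0.829 × 228² × 44.6 × 0.0876 = 84200 N ≈ 84.2 kN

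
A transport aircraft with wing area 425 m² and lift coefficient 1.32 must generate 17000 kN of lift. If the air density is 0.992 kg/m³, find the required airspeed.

L = ½ρv²S·CL ⇒ v = √(2L/(ρ·S·CL))
v = √(2 × 1.7×10^7 / (0.992 × 425 × 1.32)) = √61090 = 247 m/s

v = 247 m/s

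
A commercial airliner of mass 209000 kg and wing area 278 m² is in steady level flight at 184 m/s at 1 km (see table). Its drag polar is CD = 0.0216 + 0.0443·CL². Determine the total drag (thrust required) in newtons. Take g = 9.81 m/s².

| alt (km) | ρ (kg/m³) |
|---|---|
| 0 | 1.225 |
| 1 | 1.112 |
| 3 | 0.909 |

At 1 km, from the table: ρ = 1.112 kg/m³.
Level flight ⇒ L = W = m·g = 209000 × 9.81 = 2.0503×10^6 N.
Dynamic pressure q = 0.5 × 1.112 × 184² = 18820 Pa.
CL = W/(q·S) = 2.0503×10^6 / (18820 × 278) = 0.3918.
CD = 0.0216 + 0.0443 × 0.3918² = 0.0284.
D = q·S·CD = 18820 × 278 × 0.0284 = 1.486×10^5 N

D = 1.49×10^5 N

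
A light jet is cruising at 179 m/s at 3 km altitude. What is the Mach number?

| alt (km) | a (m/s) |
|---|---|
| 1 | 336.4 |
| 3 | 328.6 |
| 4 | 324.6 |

M = 0.545

At 3 km, from the table: a = 328.6 m/s.
M = v/a = 179 / 328.6 = 0.545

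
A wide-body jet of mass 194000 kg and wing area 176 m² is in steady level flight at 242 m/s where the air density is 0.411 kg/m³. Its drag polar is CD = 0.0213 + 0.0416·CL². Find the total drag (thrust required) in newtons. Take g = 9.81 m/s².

D = 1.16×10^5 N

Level flight ⇒ L = W = m·g = 194000 × 9.81 = 1.9031×10^6 N.
q = ½ρv² = ½ × 0.411 × 242² = 12030 Pa.
CL = W/(q·S) = 1.9031×10^6 / (12030 × 176) = 0.8985.
CD = 0.0213 + 0.0416 × 0.8985² = 0.05488.
D = q·S·CD = 12030 × 176 × 0.05488 = 1.163×10^5 N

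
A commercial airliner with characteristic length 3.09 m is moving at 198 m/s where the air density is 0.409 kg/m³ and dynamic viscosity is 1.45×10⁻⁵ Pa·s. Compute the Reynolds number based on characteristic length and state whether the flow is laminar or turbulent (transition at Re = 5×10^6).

Re = 1.73×10^7 (turbulent)

Re = ρ·v·c/μ = 0.409 × 198 × 3.09 / (1.45×10⁻⁵) = 1.73×10^7
Since 1.73×10^7 > 5×10^6, the flow is turbulent.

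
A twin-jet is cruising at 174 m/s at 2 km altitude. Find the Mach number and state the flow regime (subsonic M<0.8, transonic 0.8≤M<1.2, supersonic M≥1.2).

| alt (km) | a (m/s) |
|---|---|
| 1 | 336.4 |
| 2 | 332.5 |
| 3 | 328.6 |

At 2 km, from the table: a = 332.5 m/s.
M = v/a = 174 / 332.5 = 0.523
M = 0.523 → subsonic.

M = 0.523 (subsonic)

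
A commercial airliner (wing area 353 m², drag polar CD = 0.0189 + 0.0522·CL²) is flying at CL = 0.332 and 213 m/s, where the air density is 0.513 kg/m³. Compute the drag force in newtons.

D = 1.01×10^5 N

CD = 0.0189 + 0.0522 × 0.332² = 0.02465
D = ½ρv²S·CD = ½ × 0.513 × 213² × 353 × 0.02465 = 1.01×10^5 N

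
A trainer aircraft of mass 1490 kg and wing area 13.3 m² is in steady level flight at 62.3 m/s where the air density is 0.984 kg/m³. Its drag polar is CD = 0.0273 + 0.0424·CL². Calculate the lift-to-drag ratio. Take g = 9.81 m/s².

L/D = 13.9

Weight W = mg = 1490 × 9.81 = 14617 N; in level flight L = W.
q = ½ρv² = ½ × 0.984 × 62.3² = 1910 Pa.
Required CL = L/(qS) = 14617/(1910·13.3) = 0.5755.
CD = 0.0273 + 0.0424 × 0.5755² = 0.04134.
L/D = CL/CD = 0.5755 / 0.04134 = 13.9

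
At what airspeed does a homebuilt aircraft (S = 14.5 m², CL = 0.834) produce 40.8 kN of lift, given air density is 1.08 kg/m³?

L = ½ρv²S·CL ⇒ v = √(2L/(ρ·S·CL))
v = √(2 × 40800 / (1.08 × 14.5 × 0.834)) = √6248 = 79 m/s

v = 79 m/s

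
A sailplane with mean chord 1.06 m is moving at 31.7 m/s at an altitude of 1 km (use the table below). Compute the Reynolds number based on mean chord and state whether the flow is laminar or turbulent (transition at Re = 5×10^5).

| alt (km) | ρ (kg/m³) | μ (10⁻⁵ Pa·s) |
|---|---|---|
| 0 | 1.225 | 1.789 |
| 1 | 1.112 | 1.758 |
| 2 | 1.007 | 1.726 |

At 1 km, from the table: ρ = 1.112 kg/m³, μ = 1.758×10⁻⁵ Pa·s.
Re = ρ·v·c/μ = 1.112 × 31.7 × 1.06 / (1.758×10⁻⁵) = 2.13×10^6
Since 2.13×10^6 > 5×10^5, the flow is turbulent.

Re = 2.13×10^6 (turbulent)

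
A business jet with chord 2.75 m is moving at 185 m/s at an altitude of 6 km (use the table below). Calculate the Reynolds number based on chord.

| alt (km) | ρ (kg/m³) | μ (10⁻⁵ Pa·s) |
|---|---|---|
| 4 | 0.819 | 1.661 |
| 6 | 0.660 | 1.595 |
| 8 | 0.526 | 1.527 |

At 6 km, from the table: ρ = 0.660 kg/m³, μ = 1.595×10⁻⁵ Pa·s.
Re = ρ·v·c/μ = 0.66 × 185 × 2.75 / (1.595×10⁻⁵) = 2.11×10^7

Re = 2.11×10^7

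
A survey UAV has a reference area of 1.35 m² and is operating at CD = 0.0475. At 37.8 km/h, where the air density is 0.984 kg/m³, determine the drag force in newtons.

Convert speed: v = 37.8 km/h ÷ 3.6 = 10.5 m/s.
D = ½ρv²S·CD = ½ × 0.984 × 10.5² × 1.35 × 0.0475 = 3.48 N

D = 3.48 N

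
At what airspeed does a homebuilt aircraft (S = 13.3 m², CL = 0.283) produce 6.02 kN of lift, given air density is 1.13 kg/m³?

v = 53.2 m/s

L = ½ρv²S·CL ⇒ v = √(2L/(ρ·S·CL))
v = √(2 × 6020 / (1.13 × 13.3 × 0.283)) = √2831 = 53.2 m/s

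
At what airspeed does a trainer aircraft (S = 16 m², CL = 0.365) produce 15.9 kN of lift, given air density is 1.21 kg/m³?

L = ½ρv²S·CL ⇒ v = √(2L/(ρ·S·CL))
v = √(2 × 15900 / (1.21 × 16 × 0.365)) = √4500 = 67.1 m/s

v = 67.1 m/s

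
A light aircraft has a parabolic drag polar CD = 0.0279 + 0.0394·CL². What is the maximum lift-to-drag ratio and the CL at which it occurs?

(L/D)max = 15.1, at CL = 0.841

For CD = CD0 + K·CL², (L/D)max occurs at CL* = √(CD0/K) and equals 1/(2√(K·CD0)).
(L/D)max = 1/(2√(0.0394 × 0.0279)) = 1/(2 × 0.03316) = 15.1
CL* = √(0.0279/0.0394) = 0.841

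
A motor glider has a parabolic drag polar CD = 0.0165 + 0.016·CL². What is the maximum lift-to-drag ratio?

(L/D)max = 30.8

For CD = CD0 + K·CL², (L/D)max occurs at CL* = √(CD0/K) and equals 1/(2√(K·CD0)).
(L/D)max = 1/(2√(0.016 × 0.0165)) = 1/(2 × 0.01625) = 30.8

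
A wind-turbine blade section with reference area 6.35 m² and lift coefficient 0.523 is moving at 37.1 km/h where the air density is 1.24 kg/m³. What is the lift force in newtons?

L = 219 N

Convert speed: v = 37.1 km/h ÷ 3.6 = 10.31 m/s.
Dynamic pressure q = ½ρv² = ½ × 1.24 × 10.31² = 65.85 Pa.
L = q·S·CL = 65.85 × 6.35 × 0.523 = 219 N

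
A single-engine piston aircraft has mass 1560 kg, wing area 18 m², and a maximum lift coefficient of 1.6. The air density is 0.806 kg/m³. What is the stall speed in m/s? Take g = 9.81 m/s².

Weight W = mg = 1560 × 9.81 = 15300 N.
From L = ½ρV²S·CL,max = W: V_stall = √(2W/(ρSCL,max)) = √(2·15300/(0.806·18·1.6))
V_stall = √1319 = 36.3 m/s

V_stall = 36.3 m/s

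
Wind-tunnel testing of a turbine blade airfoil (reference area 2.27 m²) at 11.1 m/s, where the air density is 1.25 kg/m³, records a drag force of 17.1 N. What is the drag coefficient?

From D = ½ρv²S·CD, rearranging gives CD = 2D/(ρv²S).
CD = 2 × 17.1 / (1.25 × 11.1² × 2.27) = 0.0978

CD = 0.0978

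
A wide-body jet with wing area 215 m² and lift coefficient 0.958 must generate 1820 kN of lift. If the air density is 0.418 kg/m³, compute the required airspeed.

L = ½ρv²S·CL ⇒ v = √(2L/(ρ·S·CL))
v = √(2 × 1.82×10^6 / (0.418 × 215 × 0.958)) = √42280 = 206 m/s

v = 206 m/s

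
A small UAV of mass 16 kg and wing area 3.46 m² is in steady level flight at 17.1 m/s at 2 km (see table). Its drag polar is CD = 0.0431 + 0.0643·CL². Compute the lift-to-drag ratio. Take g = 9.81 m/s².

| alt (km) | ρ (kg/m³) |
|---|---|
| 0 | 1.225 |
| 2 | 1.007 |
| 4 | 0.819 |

L/D = 6.26

At 2 km, from the table: ρ = 1.007 kg/m³.
Level flight ⇒ L = W = m·g = 16 × 9.81 = 156.96 N.
q = ½ρv² = ½ × 1.007 × 17.1² = 147.2 Pa.
CL = W/(q·S) = 156.96 / (147.2 × 3.46) = 0.3081.
CD = 0.0431 + 0.0643 × 0.3081² = 0.0492.
L/D = CL/CD = 0.3081 / 0.0492 = 6.26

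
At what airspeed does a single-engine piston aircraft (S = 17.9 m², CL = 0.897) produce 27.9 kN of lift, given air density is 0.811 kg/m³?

v = 65.5 m/s

L = ½ρv²S·CL ⇒ v = √(2L/(ρ·S·CL))
v = √(2 × 27900 / (0.811 × 17.9 × 0.897)) = √4285 = 65.5 m/s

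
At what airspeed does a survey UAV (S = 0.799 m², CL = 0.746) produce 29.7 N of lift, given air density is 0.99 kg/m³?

L = ½ρv²S·CL ⇒ v = √(2L/(ρ·S·CL))
v = √(2 × 29.7 / (0.99 × 0.799 × 0.746)) = √100.7 = 10 m/s

v = 10 m/s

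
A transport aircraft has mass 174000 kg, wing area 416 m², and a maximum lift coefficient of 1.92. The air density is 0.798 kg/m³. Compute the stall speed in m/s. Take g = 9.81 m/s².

V_stall = 73.2 m/s

At stall, lift equals weight: L = W = m·g = 174000 × 9.81 = 1.707×10^6 N.
V_stall = √(2W/(ρ·S·CL,max)) = √(2 × 1.707×10^6 / (0.798 × 416 × 1.92))
V_stall = √5356 = 73.2 m/s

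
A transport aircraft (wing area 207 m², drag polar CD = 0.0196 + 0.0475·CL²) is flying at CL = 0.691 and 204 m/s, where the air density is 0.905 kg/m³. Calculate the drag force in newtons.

CD = 0.0196 + 0.0475 × 0.691² = 0.04228
D = ½ρv²S·CD = ½ × 0.905 × 204² × 207 × 0.04228 = 1.65×10^5 N

D = 1.65×10^5 N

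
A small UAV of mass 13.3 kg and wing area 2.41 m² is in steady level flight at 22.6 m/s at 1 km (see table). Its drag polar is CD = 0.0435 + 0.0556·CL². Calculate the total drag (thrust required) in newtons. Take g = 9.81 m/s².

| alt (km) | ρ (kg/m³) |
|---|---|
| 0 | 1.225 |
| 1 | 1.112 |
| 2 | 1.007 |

At 1 km, from the table: ρ = 1.112 kg/m³.
Weight W = mg = 13.3 × 9.81 = 130.47 N; in level flight L = W.
q = ½ρv² = ½ × 1.112 × 22.6² = 284 Pa.
CL = W/(q·S) = 130.47 / (284 × 2.41) = 0.1906.
CD = 0.0435 + 0.0556 × 0.1906² = 0.04552.
D = q·S·CD = 284 × 2.41 × 0.04552 = 31.15 N

D = 31.2 N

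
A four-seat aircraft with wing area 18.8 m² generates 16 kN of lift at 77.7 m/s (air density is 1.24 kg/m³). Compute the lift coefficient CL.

From L = ½ρv²S·CL, rearranging gives CL = 2L/(ρv²S).
CL = 2 × 16000 / (1.24 × 77.7² × 18.8) = 0.227

CL = 0.227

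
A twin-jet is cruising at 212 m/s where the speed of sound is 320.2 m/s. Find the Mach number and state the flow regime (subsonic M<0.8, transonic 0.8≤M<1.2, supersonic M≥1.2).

M = 0.662 (subsonic)

M = v/a = 212 / 320.2 = 0.662
M = 0.662 → subsonic.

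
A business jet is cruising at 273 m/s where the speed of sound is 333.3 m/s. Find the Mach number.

M = v/a = 273 / 333.3 = 0.819

M = 0.819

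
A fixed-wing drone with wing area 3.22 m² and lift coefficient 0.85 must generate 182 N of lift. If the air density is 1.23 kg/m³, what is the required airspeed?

L = ½ρv²S·CL ⇒ v = √(2L/(ρ·S·CL))
v = √(2 × 182 / (1.23 × 3.22 × 0.85)) = √108.1 = 10.4 m/s

v = 10.4 m/s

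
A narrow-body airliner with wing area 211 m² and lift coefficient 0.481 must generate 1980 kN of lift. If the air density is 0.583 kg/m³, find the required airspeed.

L = ½ρv²S·CL ⇒ v = √(2L/(ρ·S·CL))
v = √(2 × 1.98×10^6 / (0.583 × 211 × 0.481)) = √66930 = 259 m/s

v = 259 m/s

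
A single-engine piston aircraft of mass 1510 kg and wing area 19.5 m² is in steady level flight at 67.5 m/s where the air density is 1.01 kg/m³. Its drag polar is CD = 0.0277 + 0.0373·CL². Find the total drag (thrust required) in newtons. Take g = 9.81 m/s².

D = 1430 N

In steady level flight, lift balances weight: W = mg = 1510 × 9.81 = 14813 N.
Dynamic pressure q = 0.5 × 1.01 × 67.5² = 2301 Pa.
CL = W/(q·S) = 14813 / (2301 × 19.5) = 0.3302.
CD = 0.0277 + 0.0373 × 0.3302² = 0.03177.
D = q·S·CD = 2301 × 19.5 × 0.03177 = 1425 N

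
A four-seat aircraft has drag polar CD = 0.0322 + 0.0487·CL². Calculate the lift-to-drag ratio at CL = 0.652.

L/D = 12.3

CD = 0.0322 + 0.0487 × 0.652² = 0.0529
L/D = CL/CD = 0.652 / 0.0529 = 12.3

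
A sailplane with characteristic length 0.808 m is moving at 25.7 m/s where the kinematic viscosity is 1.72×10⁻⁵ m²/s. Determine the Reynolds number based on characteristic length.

Re = v·c/ν = 25.7 × 0.808 / (1.72×10⁻⁵) = 1.21×10^6

Re = 1.21×10^6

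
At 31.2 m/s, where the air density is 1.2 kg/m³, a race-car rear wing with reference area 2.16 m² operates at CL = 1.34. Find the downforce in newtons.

Dynamic pressure q = ½ρv² = ½ × 1.2 × 31.2² = 584.1 Pa.
L = q·S·CL = 584.1 × 2.16 × 1.34 = 1690 N

L = 1690 N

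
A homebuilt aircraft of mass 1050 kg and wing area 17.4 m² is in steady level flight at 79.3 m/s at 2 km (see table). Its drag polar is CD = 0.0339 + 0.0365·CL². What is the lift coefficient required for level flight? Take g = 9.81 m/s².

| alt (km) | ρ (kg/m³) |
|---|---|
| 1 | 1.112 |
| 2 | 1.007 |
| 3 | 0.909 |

At 2 km, from the table: ρ = 1.007 kg/m³.
Level flight ⇒ L = W = m·g = 1050 × 9.81 = 10300 N.
q = ½ρv² = ½ × 1.007 × 79.3² = 3166 Pa.
CL = 2W/(ρv²S) = 2×10300/(1.007×79.3²×17.4) = 0.187.

CL = 0.187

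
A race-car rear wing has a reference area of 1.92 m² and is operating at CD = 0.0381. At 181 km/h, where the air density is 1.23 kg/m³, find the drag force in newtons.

Convert speed: v = 181 km/h ÷ 3.6 = 50.28 m/s.
Dynamic pressure q = ½ρv² = ½ × 1.23 × 50.28² = 1555 Pa.
D = q·S·CD = 1555 × 1.92 × 0.0381 = 114 N

D = 114 N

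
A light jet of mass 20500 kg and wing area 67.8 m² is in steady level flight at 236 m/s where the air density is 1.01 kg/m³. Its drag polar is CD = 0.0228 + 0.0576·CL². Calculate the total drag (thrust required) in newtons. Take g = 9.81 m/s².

Weight W = mg = 20500 × 9.81 = 2.011×10^5 N; in level flight L = W.
Dynamic pressure q = 0.5 × 1.01 × 236² = 28130 Pa.
Required CL = L/(qS) = 2.011×10^5/(28130·67.8) = 0.1055.
CD = 0.0228 + 0.0576 × 0.1055² = 0.02344.
D = q·S·CD = 28130 × 67.8 × 0.02344 = 44700 N

D = 44700 N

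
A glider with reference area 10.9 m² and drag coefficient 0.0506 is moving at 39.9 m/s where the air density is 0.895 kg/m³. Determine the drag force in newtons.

Dynamic pressure q = ½ρv² = ½ × 0.895 × 39.9² = 712.4 Pa.
D = q·S·CD = 712.4 × 10.9 × 0.0506 = 393 N

D = 393 N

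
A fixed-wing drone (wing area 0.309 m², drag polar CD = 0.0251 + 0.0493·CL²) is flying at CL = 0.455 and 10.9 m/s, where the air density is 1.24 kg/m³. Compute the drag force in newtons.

D = 0.804 N

CD = 0.0251 + 0.0493 × 0.455² = 0.03531
D = ½ρv²S·CD = ½ × 1.24 × 10.9² × 0.309 × 0.03531 = 0.804 N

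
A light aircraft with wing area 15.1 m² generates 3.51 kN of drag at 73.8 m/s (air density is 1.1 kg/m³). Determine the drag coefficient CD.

CD = 0.0776

From D = ½ρv²S·CD, rearranging gives CD = 2D/(ρv²S).
CD = 2 × 3510 / (1.1 × 73.8² × 15.1) = 0.0776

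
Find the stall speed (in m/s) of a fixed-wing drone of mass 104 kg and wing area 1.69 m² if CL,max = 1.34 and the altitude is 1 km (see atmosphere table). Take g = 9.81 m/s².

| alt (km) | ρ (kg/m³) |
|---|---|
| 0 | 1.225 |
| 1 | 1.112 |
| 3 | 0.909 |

At 1 km, from the table: ρ = 1.112 kg/m³.
Stall occurs when L = W at CL,max. W = mg = 104 × 9.81 = 1020 N.
V_stall = √(2W/(ρ·S·CL,max)) = √(2 × 1020 / (1.112 × 1.69 × 1.34))
V_stall = √810.3 = 28.5 m/s

V_stall = 28.5 m/s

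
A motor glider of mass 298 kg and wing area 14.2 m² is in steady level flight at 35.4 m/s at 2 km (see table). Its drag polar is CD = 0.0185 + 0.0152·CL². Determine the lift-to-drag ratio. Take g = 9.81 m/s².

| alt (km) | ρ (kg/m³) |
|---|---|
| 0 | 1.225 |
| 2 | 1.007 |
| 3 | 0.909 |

L/D = 16.2

At 2 km, from the table: ρ = 1.007 kg/m³.
Level flight ⇒ L = W = m·g = 298 × 9.81 = 2923.4 N.
Dynamic pressure q = 0.5 × 1.007 × 35.4² = 631 Pa.
CL = W/(q·S) = 2923.4 / (631 × 14.2) = 0.3263.
CD = 0.0185 + 0.0152 × 0.3263² = 0.02012.
L/D = CL/CD = 0.3263 / 0.02012 = 16.2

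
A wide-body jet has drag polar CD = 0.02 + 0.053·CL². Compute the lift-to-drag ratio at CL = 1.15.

CD = 0.02 + 0.053 × 1.15² = 0.09009
L/D = CL/CD = 1.15 / 0.09009 = 12.8

L/D = 12.8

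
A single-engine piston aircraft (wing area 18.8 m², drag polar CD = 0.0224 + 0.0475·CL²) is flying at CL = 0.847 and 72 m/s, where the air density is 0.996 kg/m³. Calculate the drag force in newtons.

CD = 0.0224 + 0.0475 × 0.847² = 0.05648
D = ½ρv²S·CD = ½ × 0.996 × 72² × 18.8 × 0.05648 = 2740 N

D = 2740 N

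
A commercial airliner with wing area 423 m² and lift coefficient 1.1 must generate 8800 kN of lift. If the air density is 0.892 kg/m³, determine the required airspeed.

v = 206 m/s

L = ½ρv²S·CL ⇒ v = √(2L/(ρ·S·CL))
v = √(2 × 8.8×10^6 / (0.892 × 423 × 1.1)) = √42400 = 206 m/s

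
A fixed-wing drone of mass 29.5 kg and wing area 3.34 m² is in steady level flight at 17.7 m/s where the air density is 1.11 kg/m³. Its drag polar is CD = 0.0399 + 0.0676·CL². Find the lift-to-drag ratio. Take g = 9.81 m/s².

In steady level flight, lift balances weight: W = mg = 29.5 × 9.81 = 289.4 N.
Dynamic pressure q = 0.5 × 1.11 × 17.7² = 173.9 Pa.
Required CL = L/(qS) = 289.4/(173.9·3.34) = 0.4983.
CD = 0.0399 + 0.0676 × 0.4983² = 0.05669.
L/D = CL/CD = 0.4983 / 0.05669 = 8.79

L/D = 8.79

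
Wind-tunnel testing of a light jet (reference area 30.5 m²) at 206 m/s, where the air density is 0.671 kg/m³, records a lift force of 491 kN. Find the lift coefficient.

From L = ½ρv²S·CL, rearranging gives CL = 2L/(ρv²S).
CL = 2 × 4.91×10^5 / (0.671 × 206² × 30.5) = 1.13

CL = 1.13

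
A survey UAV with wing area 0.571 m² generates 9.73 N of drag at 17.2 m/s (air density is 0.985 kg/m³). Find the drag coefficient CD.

From D = ½ρv²S·CD, rearranging gives CD = 2D/(ρv²S).
CD = 2 × 9.73 / (0.985 × 17.2² × 0.571) = 0.117

CD = 0.117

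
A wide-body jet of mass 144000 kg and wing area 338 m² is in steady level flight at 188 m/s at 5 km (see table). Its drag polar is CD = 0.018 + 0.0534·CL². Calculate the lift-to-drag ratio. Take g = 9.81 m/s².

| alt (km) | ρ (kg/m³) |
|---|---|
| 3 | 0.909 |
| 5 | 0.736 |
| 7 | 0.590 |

At 5 km, from the table: ρ = 0.736 kg/m³.
Weight W = mg = 144000 × 9.81 = 1.4126×10^6 N; in level flight L = W.
Dynamic pressure q = 0.5 × 0.736 × 188² = 13010 Pa.
Required CL = L/(qS) = 1.4126×10^6/(13010·338) = 0.3213.
CD = 0.018 + 0.0534 × 0.3213² = 0.02351.
L/D = CL/CD = 0.3213 / 0.02351 = 13.7

L/D = 13.7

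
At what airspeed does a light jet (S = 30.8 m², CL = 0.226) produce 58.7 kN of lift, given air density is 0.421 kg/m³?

L = ½ρv²S·CL ⇒ v = √(2L/(ρ·S·CL))
v = √(2 × 58700 / (0.421 × 30.8 × 0.226)) = √40060 = 200 m/s

v = 200 m/s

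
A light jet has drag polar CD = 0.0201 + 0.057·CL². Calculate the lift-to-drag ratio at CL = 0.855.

CD = 0.0201 + 0.057 × 0.855² = 0.06177
L/D = CL/CD = 0.855 / 0.06177 = 13.8

L/D = 13.8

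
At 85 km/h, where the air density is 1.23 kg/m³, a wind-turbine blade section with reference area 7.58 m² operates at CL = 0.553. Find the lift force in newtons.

L = 1440 N

Convert speed: v = 85 km/h ÷ 3.6 = 23.61 m/s.
L = ½ρv²S·CL = ½ × 1.23 × 23.61² × 7.58 × 0.553 = 1440 N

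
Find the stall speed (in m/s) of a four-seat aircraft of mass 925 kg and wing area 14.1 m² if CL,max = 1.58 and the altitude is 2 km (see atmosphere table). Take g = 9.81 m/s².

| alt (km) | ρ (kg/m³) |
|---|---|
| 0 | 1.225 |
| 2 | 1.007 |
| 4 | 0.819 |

At 2 km, from the table: ρ = 1.007 kg/m³.
Weight W = mg = 925 × 9.81 = 9074 N.
V_stall = √(2W/(ρ·S·CL,max)) = √(2 × 9074 / (1.007 × 14.1 × 1.58))
V_stall = √809 = 28.4 m/s

V_stall = 28.4 m/s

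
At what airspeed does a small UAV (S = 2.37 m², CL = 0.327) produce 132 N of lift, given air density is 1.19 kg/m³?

v = 16.9 m/s

L = ½ρv²S·CL ⇒ v = √(2L/(ρ·S·CL))
v = √(2 × 132 / (1.19 × 2.37 × 0.327)) = √286.3 = 16.9 m/s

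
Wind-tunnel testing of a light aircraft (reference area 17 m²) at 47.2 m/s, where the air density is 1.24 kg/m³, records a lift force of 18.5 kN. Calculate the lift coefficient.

CL = 0.788

From L = ½ρv²S·CL, rearranging gives CL = 2L/(ρv²S).
CL = 2 × 18500 / (1.24 × 47.2² × 17) = 0.788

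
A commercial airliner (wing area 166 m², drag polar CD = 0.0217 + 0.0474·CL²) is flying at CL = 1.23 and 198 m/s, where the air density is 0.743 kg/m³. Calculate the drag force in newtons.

CD = 0.0217 + 0.0474 × 1.23² = 0.09341
D = ½ρv²S·CD = ½ × 0.743 × 198² × 166 × 0.09341 = 2.26×10^5 N

D = 2.26×10^5 N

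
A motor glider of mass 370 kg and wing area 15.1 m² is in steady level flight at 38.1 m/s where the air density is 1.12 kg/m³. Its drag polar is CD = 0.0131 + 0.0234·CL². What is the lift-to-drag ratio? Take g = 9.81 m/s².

Weight W = mg = 370 × 9.81 = 3629.7 N; in level flight L = W.
Dynamic pressure q = 0.5 × 1.12 × 38.1² = 812.9 Pa.
Required CL = L/(qS) = 3629.7/(812.9·15.1) = 0.2957.
CD = 0.0131 + 0.0234 × 0.2957² = 0.01515.
L/D = CL/CD = 0.2957 / 0.01515 = 19.5

L/D = 19.5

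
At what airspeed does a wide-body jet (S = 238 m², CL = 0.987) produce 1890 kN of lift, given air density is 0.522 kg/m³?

L = ½ρv²S·CL ⇒ v = √(2L/(ρ·S·CL))
v = √(2 × 1.89×10^6 / (0.522 × 238 × 0.987)) = √30830 = 176 m/s

v = 176 m/s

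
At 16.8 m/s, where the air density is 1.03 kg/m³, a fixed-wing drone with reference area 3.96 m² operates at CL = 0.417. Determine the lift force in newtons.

L = 240 N

Dynamic pressure q = ½ρv² = ½ × 1.03 × 16.8² = 145.4 Pa.
L = q·S·CL = 145.4 × 3.96 × 0.417 = 240 N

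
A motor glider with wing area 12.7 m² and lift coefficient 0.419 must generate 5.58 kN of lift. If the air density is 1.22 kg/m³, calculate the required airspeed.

v = 41.5 m/s

L = ½ρv²S·CL ⇒ v = √(2L/(ρ·S·CL))
v = √(2 × 5580 / (1.22 × 12.7 × 0.419)) = √1719 = 41.5 m/s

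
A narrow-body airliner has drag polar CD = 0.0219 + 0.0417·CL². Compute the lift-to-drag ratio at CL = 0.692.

CD = 0.0219 + 0.0417 × 0.692² = 0.04187
L/D = CL/CD = 0.692 / 0.04187 = 16.5

L/D = 16.5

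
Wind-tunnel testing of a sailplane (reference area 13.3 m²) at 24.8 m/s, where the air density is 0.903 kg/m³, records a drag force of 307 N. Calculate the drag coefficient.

CD = 0.0831

From D = ½ρv²S·CD, rearranging gives CD = 2D/(ρv²S).
CD = 2 × 307 / (0.903 × 24.8² × 13.3) = 0.0831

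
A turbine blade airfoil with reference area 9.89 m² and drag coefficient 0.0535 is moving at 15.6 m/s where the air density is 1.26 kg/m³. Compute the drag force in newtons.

Dynamic pressure q = ½ρv² = ½ × 1.26 × 15.6² = 153.3 Pa.
D = q·S·CD = 153.3 × 9.89 × 0.0535 = 81.1 N

D = 81.1 N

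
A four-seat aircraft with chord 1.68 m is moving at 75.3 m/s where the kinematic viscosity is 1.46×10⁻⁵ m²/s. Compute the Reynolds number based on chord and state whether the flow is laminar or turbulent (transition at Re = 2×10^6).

Re = v·c/ν = 75.3 × 1.68 / (1.46×10⁻⁵) = 8.66×10^6
Since 8.66×10^6 > 2×10^6, the flow is turbulent.

Re = 8.66×10^6 (turbulent)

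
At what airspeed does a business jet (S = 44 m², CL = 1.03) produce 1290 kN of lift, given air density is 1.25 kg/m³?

L = ½ρv²S·CL ⇒ v = √(2L/(ρ·S·CL))
v = √(2 × 1.29×10^6 / (1.25 × 44 × 1.03)) = √45540 = 213 m/s

v = 213 m/s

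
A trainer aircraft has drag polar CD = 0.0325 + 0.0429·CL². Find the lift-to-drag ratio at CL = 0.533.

CD = 0.0325 + 0.0429 × 0.533² = 0.04469
L/D = CL/CD = 0.533 / 0.04469 = 11.9

L/D = 11.9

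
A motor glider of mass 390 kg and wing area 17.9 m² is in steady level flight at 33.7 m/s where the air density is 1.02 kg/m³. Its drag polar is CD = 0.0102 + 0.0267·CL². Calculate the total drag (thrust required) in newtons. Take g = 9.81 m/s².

D = 143 N

In steady level flight, lift balances weight: W = mg = 390 × 9.81 = 3825.9 N.
q = ½ρv² = ½ × 1.02 × 33.7² = 579.2 Pa.
Required CL = L/(qS) = 3825.9/(579.2·17.9) = 0.369.
CD = 0.0102 + 0.0267 × 0.369² = 0.01384.
D = q·S·CD = 579.2 × 17.9 × 0.01384 = 143.4 N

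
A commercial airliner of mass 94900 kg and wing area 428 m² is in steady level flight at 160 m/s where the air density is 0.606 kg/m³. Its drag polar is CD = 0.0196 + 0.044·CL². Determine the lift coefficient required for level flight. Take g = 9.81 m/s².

Weight W = mg = 94900 × 9.81 = 9.3097×10^5 N; in level flight L = W.
Dynamic pressure q = 0.5 × 0.606 × 160² = 7757 Pa.
CL = W/(q·S) = 9.3097×10^5 / (7757 × 428) = 0.2804.

CL = 0.28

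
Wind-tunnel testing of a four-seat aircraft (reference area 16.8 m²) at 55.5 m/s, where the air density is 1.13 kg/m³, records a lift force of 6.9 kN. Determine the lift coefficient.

CL = 0.236

From L = ½ρv²S·CL, rearranging gives CL = 2L/(ρv²S).
CL = 2 × 6900 / (1.13 × 55.5² × 16.8) = 0.236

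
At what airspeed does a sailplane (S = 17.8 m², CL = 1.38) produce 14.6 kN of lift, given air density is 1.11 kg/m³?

L = ½ρv²S·CL ⇒ v = √(2L/(ρ·S·CL))
v = √(2 × 14600 / (1.11 × 17.8 × 1.38)) = √1071 = 32.7 m/s

v = 32.7 m/s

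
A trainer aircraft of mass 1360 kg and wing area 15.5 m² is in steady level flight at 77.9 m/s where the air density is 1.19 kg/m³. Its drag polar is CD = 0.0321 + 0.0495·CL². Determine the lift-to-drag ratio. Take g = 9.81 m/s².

Level flight ⇒ L = W = m·g = 1360 × 9.81 = 13342 N.
Dynamic pressure q = 0.5 × 1.19 × 77.9² = 3611 Pa.
CL = W/(q·S) = 13342 / (3611 × 15.5) = 0.2384.
CD = 0.0321 + 0.0495 × 0.2384² = 0.03491.
L/D = CL/CD = 0.2384 / 0.03491 = 6.83

L/D = 6.83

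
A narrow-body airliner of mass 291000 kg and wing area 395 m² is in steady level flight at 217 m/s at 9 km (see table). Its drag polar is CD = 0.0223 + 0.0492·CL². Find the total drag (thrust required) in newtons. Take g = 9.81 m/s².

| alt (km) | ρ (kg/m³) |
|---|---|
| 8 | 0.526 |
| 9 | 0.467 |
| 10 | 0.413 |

D = 1.89×10^5 N

At 9 km, from the table: ρ = 0.467 kg/m³.
Level flight ⇒ L = W = m·g = 291000 × 9.81 = 2.8547×10^6 N.
Dynamic pressure q = 0.5 × 0.467 × 217² = 11000 Pa.
Required CL = L/(qS) = 2.8547×10^6/(11000·395) = 0.6573.
CD = 0.0223 + 0.0492 × 0.6573² = 0.04356.
D = q·S·CD = 11000 × 395 × 0.04356 = 1.892×10^5 N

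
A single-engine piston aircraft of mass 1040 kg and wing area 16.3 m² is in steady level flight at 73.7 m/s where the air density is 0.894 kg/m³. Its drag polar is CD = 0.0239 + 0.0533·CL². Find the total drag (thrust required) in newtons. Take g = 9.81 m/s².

Level flight ⇒ L = W = m·g = 1040 × 9.81 = 10202 N.
q = ½ρv² = ½ × 0.894 × 73.7² = 2428 Pa.
Required CL = L/(qS) = 10202/(2428·16.3) = 0.2578.
CD = 0.0239 + 0.0533 × 0.2578² = 0.02744.
D = q·S·CD = 2428 × 16.3 × 0.02744 = 1086 N

D = 1090 N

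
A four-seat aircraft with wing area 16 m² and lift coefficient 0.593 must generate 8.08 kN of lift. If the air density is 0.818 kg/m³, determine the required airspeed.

L = ½ρv²S·CL ⇒ v = √(2L/(ρ·S·CL))
v = √(2 × 8080 / (0.818 × 16 × 0.593)) = √2082 = 45.6 m/s

v = 45.6 m/s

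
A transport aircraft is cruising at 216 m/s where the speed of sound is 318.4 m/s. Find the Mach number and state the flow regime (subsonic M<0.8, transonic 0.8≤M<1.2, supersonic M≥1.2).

M = v/a = 216 / 318.4 = 0.678
M = 0.678 → subsonic.

M = 0.678 (subsonic)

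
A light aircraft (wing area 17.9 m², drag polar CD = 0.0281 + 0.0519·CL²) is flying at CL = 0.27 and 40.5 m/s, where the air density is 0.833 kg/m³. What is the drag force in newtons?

CD = 0.0281 + 0.0519 × 0.27² = 0.03188
D = ½ρv²S·CD = ½ × 0.833 × 40.5² × 17.9 × 0.03188 = 390 N

D = 390 N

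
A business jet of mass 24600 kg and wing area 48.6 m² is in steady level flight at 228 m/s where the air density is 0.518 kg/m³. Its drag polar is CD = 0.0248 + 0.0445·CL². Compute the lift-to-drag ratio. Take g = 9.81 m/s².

Weight W = mg = 24600 × 9.81 = 2.4133×10^5 N; in level flight L = W.
Dynamic pressure q = 0.5 × 0.518 × 228² = 13460 Pa.
Required CL = L/(qS) = 2.4133×10^5/(13460·48.6) = 0.3688.
CD = 0.0248 + 0.0445 × 0.3688² = 0.03085.
L/D = CL/CD = 0.3688 / 0.03085 = 12

L/D = 12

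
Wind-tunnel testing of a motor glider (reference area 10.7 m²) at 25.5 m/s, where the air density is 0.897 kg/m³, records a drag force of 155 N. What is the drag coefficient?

CD = 0.0497

From D = ½ρv²S·CD, rearranging gives CD = 2D/(ρv²S).
CD = 2 × 155 / (0.897 × 25.5² × 10.7) = 0.0497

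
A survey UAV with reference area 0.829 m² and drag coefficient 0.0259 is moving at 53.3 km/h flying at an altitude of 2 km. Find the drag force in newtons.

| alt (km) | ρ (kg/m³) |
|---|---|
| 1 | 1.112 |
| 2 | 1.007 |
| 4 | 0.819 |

At 2 km, from the table: ρ = 1.007 kg/m³.
Convert speed: v = 53.3 km/h ÷ 3.6 = 14.81 m/s.
Dynamic pressure q = ½ρv² = ½ × 1.007 × 14.81² = 110.4 Pa.
D = q·S·CD = 110.4 × 0.829 × 0.0259 = 2.37 N

D = 2.37 N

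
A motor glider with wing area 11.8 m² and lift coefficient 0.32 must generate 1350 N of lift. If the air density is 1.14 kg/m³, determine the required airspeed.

L = ½ρv²S·CL ⇒ v = √(2L/(ρ·S·CL))
v = √(2 × 1350 / (1.14 × 11.8 × 0.32)) = √627.2 = 25 m/s

v = 25 m/s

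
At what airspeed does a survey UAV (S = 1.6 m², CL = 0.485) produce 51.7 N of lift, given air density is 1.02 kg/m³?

v = 11.4 m/s

L = ½ρv²S·CL ⇒ v = √(2L/(ρ·S·CL))
v = √(2 × 51.7 / (1.02 × 1.6 × 0.485)) = √130.6 = 11.4 m/s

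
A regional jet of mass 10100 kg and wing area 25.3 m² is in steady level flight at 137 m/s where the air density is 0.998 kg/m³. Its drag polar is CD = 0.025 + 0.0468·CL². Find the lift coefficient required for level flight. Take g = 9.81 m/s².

Weight W = mg = 10100 × 9.81 = 99081 N; in level flight L = W.
q = ½ρv² = ½ × 0.998 × 137² = 9366 Pa.
Required CL = L/(qS) = 99081/(9366·25.3) = 0.4181.

CL = 0.418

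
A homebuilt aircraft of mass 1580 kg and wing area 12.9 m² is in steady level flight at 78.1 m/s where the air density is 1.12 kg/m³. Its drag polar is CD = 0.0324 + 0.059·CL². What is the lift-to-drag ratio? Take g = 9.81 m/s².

L/D = 8.86

Weight W = mg = 1580 × 9.81 = 15500 N; in level flight L = W.
Dynamic pressure q = 0.5 × 1.12 × 78.1² = 3416 Pa.
CL = W/(q·S) = 15500 / (3416 × 12.9) = 0.3518.
CD = 0.0324 + 0.059 × 0.3518² = 0.0397.
L/D = CL/CD = 0.3518 / 0.0397 = 8.86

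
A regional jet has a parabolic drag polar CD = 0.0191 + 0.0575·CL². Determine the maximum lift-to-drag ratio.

For CD = CD0 + K·CL², (L/D)max occurs at CL* = √(CD0/K) and equals 1/(2√(K·CD0)).
(L/D)max = 1/(2√(0.0575 × 0.0191)) = 1/(2 × 0.03314) = 15.1

(L/D)max = 15.1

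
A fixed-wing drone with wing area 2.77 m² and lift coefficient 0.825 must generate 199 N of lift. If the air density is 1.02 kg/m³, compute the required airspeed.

v = 13.1 m/s

L = ½ρv²S·CL ⇒ v = √(2L/(ρ·S·CL))
v = √(2 × 199 / (1.02 × 2.77 × 0.825)) = √170.7 = 13.1 m/s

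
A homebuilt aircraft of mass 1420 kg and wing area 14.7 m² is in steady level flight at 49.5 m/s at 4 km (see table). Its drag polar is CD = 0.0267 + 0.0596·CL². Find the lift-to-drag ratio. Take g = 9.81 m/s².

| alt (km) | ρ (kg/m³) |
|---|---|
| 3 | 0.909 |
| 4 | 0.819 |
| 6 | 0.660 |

L/D = 11.8

At 4 km, from the table: ρ = 0.819 kg/m³.
Weight W = mg = 1420 × 9.81 = 13930 N; in level flight L = W.
q = ½ρv² = ½ × 0.819 × 49.5² = 1003 Pa.
Required CL = L/(qS) = 13930/(1003·14.7) = 0.9444.
CD = 0.0267 + 0.0596 × 0.9444² = 0.07986.
L/D = CL/CD = 0.9444 / 0.07986 = 11.8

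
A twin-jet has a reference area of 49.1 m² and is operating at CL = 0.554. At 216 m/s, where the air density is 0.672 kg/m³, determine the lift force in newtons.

L = 4.26×10^5 N

L = ½ρv²S·CL = ½ × 0.672 × 216² × 49.1 × 0.554 = 4.26×10^5 N ≈ 426 kN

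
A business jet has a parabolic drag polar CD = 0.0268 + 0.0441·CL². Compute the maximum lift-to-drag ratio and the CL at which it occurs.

For CD = CD0 + K·CL², (L/D)max occurs at CL* = √(CD0/K) and equals 1/(2√(K·CD0)).
(L/D)max = 1/(2√(0.0441 × 0.0268)) = 1/(2 × 0.03438) = 14.5
CL* = √(0.0268/0.0441) = 0.78

(L/D)max = 14.5, at CL = 0.78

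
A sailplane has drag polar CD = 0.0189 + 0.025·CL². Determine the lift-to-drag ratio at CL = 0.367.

CD = 0.0189 + 0.025 × 0.367² = 0.02227
L/D = CL/CD = 0.367 / 0.02227 = 16.5

L/D = 16.5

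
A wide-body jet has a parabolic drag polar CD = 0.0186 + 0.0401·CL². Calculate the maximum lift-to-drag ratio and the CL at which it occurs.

(L/D)max = 18.3, at CL = 0.681

For CD = CD0 + K·CL², (L/D)max occurs at CL* = √(CD0/K) and equals 1/(2√(K·CD0)).
(L/D)max = 1/(2√(0.0401 × 0.0186)) = 1/(2 × 0.02731) = 18.3
CL* = √(0.0186/0.0401) = 0.681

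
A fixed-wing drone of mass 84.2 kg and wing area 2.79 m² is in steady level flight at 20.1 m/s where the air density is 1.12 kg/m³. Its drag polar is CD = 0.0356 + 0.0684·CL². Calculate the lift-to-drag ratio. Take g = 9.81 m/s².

L/D = 8.57

Weight W = mg = 84.2 × 9.81 = 826 N; in level flight L = W.
Dynamic pressure q = 0.5 × 1.12 × 20.1² = 226.2 Pa.
Required CL = L/(qS) = 826/(226.2·2.79) = 1.309.
CD = 0.0356 + 0.0684 × 1.309² = 0.1527.
L/D = CL/CD = 1.309 / 0.1527 = 8.57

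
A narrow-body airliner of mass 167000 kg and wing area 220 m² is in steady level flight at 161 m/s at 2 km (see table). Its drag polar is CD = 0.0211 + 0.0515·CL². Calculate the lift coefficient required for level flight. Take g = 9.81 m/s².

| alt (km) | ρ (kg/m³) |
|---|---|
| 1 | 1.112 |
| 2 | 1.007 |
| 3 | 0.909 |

CL = 0.571

At 2 km, from the table: ρ = 1.007 kg/m³.
Level flight ⇒ L = W = m·g = 167000 × 9.81 = 1.6383×10^6 N.
Dynamic pressure q = 0.5 × 1.007 × 161² = 13050 Pa.
Required CL = L/(qS) = 1.6383×10^6/(13050·220) = 0.5706.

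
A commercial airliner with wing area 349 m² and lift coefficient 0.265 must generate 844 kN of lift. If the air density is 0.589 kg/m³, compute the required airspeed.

v = 176 m/s

L = ½ρv²S·CL ⇒ v = √(2L/(ρ·S·CL))
v = √(2 × 8.44×10^5 / (0.589 × 349 × 0.265)) = √30990 = 176 m/s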